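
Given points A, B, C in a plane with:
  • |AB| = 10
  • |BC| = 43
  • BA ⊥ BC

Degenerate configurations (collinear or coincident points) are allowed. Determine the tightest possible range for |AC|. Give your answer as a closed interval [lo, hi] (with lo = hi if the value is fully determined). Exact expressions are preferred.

|AC| = √(1949)  (≈ 44.1475)

|AB| ∈ {10}
|BC| ∈ {43}
|AC| ∈ {√(1949)}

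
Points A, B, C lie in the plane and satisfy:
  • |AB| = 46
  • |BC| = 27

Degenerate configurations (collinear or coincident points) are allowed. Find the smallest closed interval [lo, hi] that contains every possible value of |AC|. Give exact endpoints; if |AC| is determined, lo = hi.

|AB| ∈ {46}
|BC| ∈ {27}
|AC| ∈ [19, 73]

|AC| ∈ [19, 73]  (≈ [19.0000, 73.0000])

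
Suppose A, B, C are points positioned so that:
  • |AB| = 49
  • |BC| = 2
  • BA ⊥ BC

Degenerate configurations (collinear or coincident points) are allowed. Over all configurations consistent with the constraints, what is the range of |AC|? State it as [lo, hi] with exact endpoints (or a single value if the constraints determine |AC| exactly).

|AB| ∈ {49}
|BC| ∈ {2}
|AC| ∈ {√(2405)}

|AC| = √(2405)  (≈ 49.0408)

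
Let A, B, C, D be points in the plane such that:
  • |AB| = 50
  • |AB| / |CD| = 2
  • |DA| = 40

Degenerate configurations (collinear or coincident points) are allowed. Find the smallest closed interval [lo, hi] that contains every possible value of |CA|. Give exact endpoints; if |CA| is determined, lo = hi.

|AB| ∈ {50}
|AD| ∈ {40}
|CD| ∈ {25}
|BD| ∈ [10, 90]
|AC| ∈ [15, 65]
|BC| ∈ [0, 115]

|CA| ∈ [15, 65]  (≈ [15.0000, 65.0000])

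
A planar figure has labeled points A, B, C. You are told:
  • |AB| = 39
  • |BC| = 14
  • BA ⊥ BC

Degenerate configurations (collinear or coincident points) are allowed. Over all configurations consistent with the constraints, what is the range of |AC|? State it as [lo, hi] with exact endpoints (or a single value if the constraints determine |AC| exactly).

|AB| ∈ {39}
|BC| ∈ {14}
|AC| ∈ {√(1717)}

|AC| = √(1717)  (≈ 41.4367)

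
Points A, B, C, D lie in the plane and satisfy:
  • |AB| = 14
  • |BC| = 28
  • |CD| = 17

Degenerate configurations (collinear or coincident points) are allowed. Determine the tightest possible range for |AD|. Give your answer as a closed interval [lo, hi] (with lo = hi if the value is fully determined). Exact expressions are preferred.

|AD| ∈ [0, 59]  (≈ [0.0000, 59.0000])

|AB| ∈ {14}
|BC| ∈ {28}
|CD| ∈ {17}
|AC| ∈ [14, 42]
|BD| ∈ [11, 45]
|AD| ∈ [0, 59]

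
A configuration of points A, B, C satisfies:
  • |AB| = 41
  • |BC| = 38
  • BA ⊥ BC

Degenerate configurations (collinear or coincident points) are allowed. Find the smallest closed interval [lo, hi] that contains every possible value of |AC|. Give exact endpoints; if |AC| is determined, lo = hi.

|AC| = 25·√(5)  (≈ 55.9017)

|AB| ∈ {41}
|BC| ∈ {38}
|AC| ∈ {25·√(5)}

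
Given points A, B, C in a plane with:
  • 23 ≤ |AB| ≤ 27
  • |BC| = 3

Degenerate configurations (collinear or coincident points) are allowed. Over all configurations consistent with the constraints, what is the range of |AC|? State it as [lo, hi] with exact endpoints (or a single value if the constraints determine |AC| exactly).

|AB| ∈ [23, 27]
|BC| ∈ {3}
|AC| ∈ [20, 30]

|AC| ∈ [20, 30]  (≈ [20.0000, 30.0000])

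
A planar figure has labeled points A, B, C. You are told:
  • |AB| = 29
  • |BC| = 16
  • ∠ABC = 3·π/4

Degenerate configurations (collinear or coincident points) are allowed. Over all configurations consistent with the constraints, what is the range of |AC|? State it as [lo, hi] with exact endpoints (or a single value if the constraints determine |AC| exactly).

|AC| = √(464·√(2) + 1097)  (≈ 41.8712)

|AB| ∈ {29}
|BC| ∈ {16}
|AC| ∈ {√(464·√(2) + 1097)}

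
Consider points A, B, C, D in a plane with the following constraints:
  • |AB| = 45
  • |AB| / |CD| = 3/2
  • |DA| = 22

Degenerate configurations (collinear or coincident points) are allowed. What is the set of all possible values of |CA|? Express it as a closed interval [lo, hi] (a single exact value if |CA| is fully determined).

|CA| ∈ [8, 52]  (≈ [8.0000, 52.0000])

|AB| ∈ {45}
|AD| ∈ {22}
|CD| ∈ {30}
|BD| ∈ [23, 67]
|AC| ∈ [8, 52]
|BC| ∈ [0, 97]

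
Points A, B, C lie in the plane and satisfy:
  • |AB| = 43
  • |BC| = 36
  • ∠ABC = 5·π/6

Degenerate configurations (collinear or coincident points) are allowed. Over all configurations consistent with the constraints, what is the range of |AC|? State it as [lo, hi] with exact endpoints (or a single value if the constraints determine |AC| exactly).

|AC| = √(1548·√(3) + 3145)  (≈ 76.3296)

|AB| ∈ {43}
|BC| ∈ {36}
|AC| ∈ {√(1548·√(3) + 3145)}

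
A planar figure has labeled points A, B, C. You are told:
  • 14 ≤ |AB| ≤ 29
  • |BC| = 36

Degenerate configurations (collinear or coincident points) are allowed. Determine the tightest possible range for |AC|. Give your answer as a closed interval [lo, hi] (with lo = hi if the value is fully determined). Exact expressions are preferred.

|AB| ∈ [14, 29]
|BC| ∈ {36}
|AC| ∈ [7, 65]

|AC| ∈ [7, 65]  (≈ [7.0000, 65.0000])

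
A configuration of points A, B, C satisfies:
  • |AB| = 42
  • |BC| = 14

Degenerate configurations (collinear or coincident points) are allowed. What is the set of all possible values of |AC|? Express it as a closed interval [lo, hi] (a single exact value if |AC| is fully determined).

|AC| ∈ [28, 56]  (≈ [28.0000, 56.0000])

|AB| ∈ {42}
|BC| ∈ {14}
|AC| ∈ [28, 56]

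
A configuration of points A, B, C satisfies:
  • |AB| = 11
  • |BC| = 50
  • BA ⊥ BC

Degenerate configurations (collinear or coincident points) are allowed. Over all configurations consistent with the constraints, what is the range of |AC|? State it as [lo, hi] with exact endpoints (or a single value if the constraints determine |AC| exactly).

|AB| ∈ {11}
|BC| ∈ {50}
|AC| ∈ {√(2621)}

|AC| = √(2621)  (≈ 51.1957)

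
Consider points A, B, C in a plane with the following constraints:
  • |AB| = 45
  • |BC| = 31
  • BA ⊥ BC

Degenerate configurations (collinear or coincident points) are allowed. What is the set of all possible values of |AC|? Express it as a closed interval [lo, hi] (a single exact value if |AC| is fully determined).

|AC| = √(2986)  (≈ 54.6443)

|AB| ∈ {45}
|BC| ∈ {31}
|AC| ∈ {√(2986)}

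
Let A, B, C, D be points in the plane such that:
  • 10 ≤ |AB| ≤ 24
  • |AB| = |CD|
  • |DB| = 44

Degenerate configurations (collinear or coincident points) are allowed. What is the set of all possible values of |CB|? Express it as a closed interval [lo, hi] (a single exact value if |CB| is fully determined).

|CB| ∈ [20, 68]  (≈ [20.0000, 68.0000])

|AB| ∈ [10, 24]
|BD| ∈ {44}
|CD| ∈ [10, 24]
|AD| ∈ [20, 68]
|BC| ∈ [20, 68]
|AC| ∈ [0, 92]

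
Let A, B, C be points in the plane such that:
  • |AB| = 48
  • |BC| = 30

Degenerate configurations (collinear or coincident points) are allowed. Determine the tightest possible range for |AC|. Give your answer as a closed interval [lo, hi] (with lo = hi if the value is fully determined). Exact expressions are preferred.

|AB| ∈ {48}
|BC| ∈ {30}
|AC| ∈ [18, 78]

|AC| ∈ [18, 78]  (≈ [18.0000, 78.0000])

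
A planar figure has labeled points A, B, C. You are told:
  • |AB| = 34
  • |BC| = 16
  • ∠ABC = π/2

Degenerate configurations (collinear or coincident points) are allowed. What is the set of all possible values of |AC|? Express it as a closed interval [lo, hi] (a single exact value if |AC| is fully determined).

|AB| ∈ {34}
|BC| ∈ {16}
|AC| ∈ {2·√(353)}

|AC| = 2·√(353)  (≈ 37.5766)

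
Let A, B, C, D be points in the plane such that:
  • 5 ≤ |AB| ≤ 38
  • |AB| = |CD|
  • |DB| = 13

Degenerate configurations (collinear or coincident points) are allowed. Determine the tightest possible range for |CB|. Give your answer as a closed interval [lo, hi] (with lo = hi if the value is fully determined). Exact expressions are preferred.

|CB| ∈ [0, 51]  (≈ [0.0000, 51.0000])

|AB| ∈ [5, 38]
|BD| ∈ {13}
|CD| ∈ [5, 38]
|AD| ∈ [0, 51]
|BC| ∈ [0, 51]
|AC| ∈ [0, 89]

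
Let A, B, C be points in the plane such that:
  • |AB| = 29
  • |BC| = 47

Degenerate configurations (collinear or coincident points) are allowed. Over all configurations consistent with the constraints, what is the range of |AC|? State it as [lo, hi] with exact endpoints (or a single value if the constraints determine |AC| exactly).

|AC| ∈ [18, 76]  (≈ [18.0000, 76.0000])

|AB| ∈ {29}
|BC| ∈ {47}
|AC| ∈ [18, 76]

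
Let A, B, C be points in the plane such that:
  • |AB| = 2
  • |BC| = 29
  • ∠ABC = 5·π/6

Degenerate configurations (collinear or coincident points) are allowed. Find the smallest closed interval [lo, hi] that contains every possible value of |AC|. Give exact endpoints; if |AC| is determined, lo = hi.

|AC| = √(58·√(3) + 845)  (≈ 30.7483)

|AB| ∈ {2}
|BC| ∈ {29}
|AC| ∈ {√(58·√(3) + 845)}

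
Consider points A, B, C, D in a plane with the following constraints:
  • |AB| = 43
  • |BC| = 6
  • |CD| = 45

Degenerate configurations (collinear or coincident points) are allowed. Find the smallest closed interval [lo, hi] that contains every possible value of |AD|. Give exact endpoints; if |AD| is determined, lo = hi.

|AD| ∈ [0, 94]  (≈ [0.0000, 94.0000])

|AB| ∈ {43}
|BC| ∈ {6}
|CD| ∈ {45}
|AC| ∈ [37, 49]
|BD| ∈ [39, 51]
|AD| ∈ [0, 94]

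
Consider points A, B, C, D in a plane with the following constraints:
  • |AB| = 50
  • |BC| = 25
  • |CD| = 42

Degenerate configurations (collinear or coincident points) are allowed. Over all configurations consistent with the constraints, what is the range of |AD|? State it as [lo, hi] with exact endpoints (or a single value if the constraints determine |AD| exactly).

|AD| ∈ [0, 117]  (≈ [0.0000, 117.0000])

|AB| ∈ {50}
|BC| ∈ {25}
|CD| ∈ {42}
|AC| ∈ [25, 75]
|BD| ∈ [17, 67]
|AD| ∈ [0, 117]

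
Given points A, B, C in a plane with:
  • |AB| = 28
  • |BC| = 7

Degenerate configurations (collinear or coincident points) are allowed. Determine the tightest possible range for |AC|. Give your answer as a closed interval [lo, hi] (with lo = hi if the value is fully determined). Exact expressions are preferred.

|AB| ∈ {28}
|BC| ∈ {7}
|AC| ∈ [21, 35]

|AC| ∈ [21, 35]  (≈ [21.0000, 35.0000])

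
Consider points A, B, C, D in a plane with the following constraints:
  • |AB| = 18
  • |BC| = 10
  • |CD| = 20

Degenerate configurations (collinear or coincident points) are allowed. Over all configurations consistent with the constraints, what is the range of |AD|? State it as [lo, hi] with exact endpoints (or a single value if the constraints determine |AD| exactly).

|AD| ∈ [0, 48]  (≈ [0.0000, 48.0000])

|AB| ∈ {18}
|BC| ∈ {10}
|CD| ∈ {20}
|AC| ∈ [8, 28]
|BD| ∈ [10, 30]
|AD| ∈ [0, 48]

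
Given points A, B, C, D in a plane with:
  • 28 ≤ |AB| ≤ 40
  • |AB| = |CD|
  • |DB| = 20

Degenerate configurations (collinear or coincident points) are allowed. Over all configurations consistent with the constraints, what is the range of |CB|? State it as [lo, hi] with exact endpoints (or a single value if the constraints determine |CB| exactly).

|CB| ∈ [8, 60]  (≈ [8.0000, 60.0000])

|AB| ∈ [28, 40]
|BD| ∈ {20}
|CD| ∈ [28, 40]
|AD| ∈ [8, 60]
|BC| ∈ [8, 60]
|AC| ∈ [0, 100]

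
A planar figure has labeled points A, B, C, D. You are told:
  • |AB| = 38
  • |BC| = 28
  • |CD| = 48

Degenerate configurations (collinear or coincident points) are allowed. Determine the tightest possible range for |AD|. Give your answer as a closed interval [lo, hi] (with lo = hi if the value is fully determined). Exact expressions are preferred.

|AD| ∈ [0, 114]  (≈ [0.0000, 114.0000])

|AB| ∈ {38}
|BC| ∈ {28}
|CD| ∈ {48}
|AC| ∈ [10, 66]
|BD| ∈ [20, 76]
|AD| ∈ [0, 114]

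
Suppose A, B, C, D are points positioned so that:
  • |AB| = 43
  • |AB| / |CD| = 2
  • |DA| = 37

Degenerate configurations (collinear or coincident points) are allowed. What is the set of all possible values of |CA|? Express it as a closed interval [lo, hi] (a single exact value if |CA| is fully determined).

|CA| ∈ [31/2, 117/2]  (≈ [15.5000, 58.5000])

|AB| ∈ {43}
|AD| ∈ {37}
|CD| ∈ {43/2}
|BD| ∈ [6, 80]
|AC| ∈ [31/2, 117/2]
|BC| ∈ [0, 203/2]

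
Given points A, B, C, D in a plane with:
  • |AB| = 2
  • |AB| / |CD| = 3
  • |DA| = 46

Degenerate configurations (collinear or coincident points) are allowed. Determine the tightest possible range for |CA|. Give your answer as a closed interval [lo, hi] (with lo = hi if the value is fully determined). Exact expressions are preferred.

|CA| ∈ [136/3, 140/3]  (≈ [45.3333, 46.6667])

|AB| ∈ {2}
|AD| ∈ {46}
|CD| ∈ {2/3}
|BD| ∈ [44, 48]
|AC| ∈ [136/3, 140/3]
|BC| ∈ [130/3, 146/3]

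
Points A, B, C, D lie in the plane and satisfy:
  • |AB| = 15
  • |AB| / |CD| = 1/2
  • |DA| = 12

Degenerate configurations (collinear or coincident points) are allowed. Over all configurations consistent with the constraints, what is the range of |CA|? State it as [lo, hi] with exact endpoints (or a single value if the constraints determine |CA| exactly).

|CA| ∈ [18, 42]  (≈ [18.0000, 42.0000])

|AB| ∈ {15}
|AD| ∈ {12}
|CD| ∈ {30}
|BD| ∈ [3, 27]
|AC| ∈ [18, 42]
|BC| ∈ [3, 57]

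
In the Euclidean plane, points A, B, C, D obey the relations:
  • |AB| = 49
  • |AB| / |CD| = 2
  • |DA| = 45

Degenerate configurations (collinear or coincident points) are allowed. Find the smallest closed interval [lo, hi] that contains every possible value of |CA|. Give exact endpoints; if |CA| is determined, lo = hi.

|AB| ∈ {49}
|AD| ∈ {45}
|CD| ∈ {49/2}
|BD| ∈ [4, 94]
|AC| ∈ [41/2, 139/2]
|BC| ∈ [0, 237/2]

|CA| ∈ [41/2, 139/2]  (≈ [20.5000, 69.5000])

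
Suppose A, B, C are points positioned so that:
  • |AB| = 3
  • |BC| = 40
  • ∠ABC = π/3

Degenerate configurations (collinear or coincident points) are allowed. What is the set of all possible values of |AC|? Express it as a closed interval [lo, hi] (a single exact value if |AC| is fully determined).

|AC| = √(1489)  (≈ 38.5876)

|AB| ∈ {3}
|BC| ∈ {40}
|AC| ∈ {√(1489)}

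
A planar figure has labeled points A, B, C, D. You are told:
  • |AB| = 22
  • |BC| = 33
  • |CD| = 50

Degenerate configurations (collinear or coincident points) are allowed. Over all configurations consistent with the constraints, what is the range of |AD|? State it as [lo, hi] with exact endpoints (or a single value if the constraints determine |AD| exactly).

|AD| ∈ [0, 105]  (≈ [0.0000, 105.0000])

|AB| ∈ {22}
|BC| ∈ {33}
|CD| ∈ {50}
|AC| ∈ [11, 55]
|BD| ∈ [17, 83]
|AD| ∈ [0, 105]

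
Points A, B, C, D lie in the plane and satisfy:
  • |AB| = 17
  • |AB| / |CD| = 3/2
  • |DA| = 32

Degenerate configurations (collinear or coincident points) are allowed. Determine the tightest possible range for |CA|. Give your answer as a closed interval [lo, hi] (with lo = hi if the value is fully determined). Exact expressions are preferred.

|AB| ∈ {17}
|AD| ∈ {32}
|CD| ∈ {34/3}
|BD| ∈ [15, 49]
|AC| ∈ [62/3, 130/3]
|BC| ∈ [11/3, 181/3]

|CA| ∈ [62/3, 130/3]  (≈ [20.6667, 43.3333])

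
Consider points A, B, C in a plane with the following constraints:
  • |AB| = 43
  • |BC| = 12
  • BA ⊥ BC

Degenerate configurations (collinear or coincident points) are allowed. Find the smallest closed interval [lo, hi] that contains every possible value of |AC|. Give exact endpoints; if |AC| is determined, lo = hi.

|AB| ∈ {43}
|BC| ∈ {12}
|AC| ∈ {√(1993)}

|AC| = √(1993)  (≈ 44.6430)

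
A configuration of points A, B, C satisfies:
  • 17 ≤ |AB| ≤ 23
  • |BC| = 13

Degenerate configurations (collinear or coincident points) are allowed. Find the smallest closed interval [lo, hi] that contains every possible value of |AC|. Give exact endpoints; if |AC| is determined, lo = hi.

|AC| ∈ [4, 36]  (≈ [4.0000, 36.0000])

|AB| ∈ [17, 23]
|BC| ∈ {13}
|AC| ∈ [4, 36]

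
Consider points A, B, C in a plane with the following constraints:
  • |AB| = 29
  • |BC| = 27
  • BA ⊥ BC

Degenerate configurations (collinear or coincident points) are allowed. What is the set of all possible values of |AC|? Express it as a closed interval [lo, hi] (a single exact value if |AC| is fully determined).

|AC| = √(1570)  (≈ 39.6232)

|AB| ∈ {29}
|BC| ∈ {27}
|AC| ∈ {√(1570)}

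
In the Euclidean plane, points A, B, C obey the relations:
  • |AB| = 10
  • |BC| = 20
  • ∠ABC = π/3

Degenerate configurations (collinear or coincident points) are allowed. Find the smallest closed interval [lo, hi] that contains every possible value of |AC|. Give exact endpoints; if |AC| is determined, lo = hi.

|AC| = 10·√(3)  (≈ 17.3205)

|AB| ∈ {10}
|BC| ∈ {20}
|AC| ∈ {10·√(3)}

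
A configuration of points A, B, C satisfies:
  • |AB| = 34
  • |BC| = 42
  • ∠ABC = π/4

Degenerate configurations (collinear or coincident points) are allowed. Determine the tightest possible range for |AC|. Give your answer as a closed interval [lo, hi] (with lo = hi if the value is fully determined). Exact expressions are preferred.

|AB| ∈ {34}
|BC| ∈ {42}
|AC| ∈ {2·√(730 - 357·√(2))}

|AC| = 2·√(730 - 357·√(2))  (≈ 30.0084)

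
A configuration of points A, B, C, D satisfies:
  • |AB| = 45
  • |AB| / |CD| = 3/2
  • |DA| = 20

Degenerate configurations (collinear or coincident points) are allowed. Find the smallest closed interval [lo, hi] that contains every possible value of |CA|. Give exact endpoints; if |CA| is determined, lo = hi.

|CA| ∈ [10, 50]  (≈ [10.0000, 50.0000])

|AB| ∈ {45}
|AD| ∈ {20}
|CD| ∈ {30}
|BD| ∈ [25, 65]
|AC| ∈ [10, 50]
|BC| ∈ [0, 95]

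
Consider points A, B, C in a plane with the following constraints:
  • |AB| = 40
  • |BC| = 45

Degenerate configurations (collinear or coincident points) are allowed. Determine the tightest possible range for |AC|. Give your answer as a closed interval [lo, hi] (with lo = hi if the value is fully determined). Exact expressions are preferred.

|AB| ∈ {40}
|BC| ∈ {45}
|AC| ∈ [5, 85]

|AC| ∈ [5, 85]  (≈ [5.0000, 85.0000])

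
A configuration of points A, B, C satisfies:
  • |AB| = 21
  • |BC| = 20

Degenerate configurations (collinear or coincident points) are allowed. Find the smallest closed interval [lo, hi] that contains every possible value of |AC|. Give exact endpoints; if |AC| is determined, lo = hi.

|AC| ∈ [1, 41]  (≈ [1.0000, 41.0000])

|AB| ∈ {21}
|BC| ∈ {20}
|AC| ∈ [1, 41]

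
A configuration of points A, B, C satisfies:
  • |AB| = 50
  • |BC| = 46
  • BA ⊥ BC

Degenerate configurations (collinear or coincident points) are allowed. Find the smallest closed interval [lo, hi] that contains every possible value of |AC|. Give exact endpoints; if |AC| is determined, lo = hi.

|AC| = 2·√(1154)  (≈ 67.9412)

|AB| ∈ {50}
|BC| ∈ {46}
|AC| ∈ {2·√(1154)}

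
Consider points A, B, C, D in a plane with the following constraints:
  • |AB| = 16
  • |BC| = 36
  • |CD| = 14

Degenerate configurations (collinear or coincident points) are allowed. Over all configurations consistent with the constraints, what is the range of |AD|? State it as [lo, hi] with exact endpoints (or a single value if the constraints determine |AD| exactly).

|AD| ∈ [6, 66]  (≈ [6.0000, 66.0000])

|AB| ∈ {16}
|BC| ∈ {36}
|CD| ∈ {14}
|AC| ∈ [20, 52]
|BD| ∈ [22, 50]
|AD| ∈ [6, 66]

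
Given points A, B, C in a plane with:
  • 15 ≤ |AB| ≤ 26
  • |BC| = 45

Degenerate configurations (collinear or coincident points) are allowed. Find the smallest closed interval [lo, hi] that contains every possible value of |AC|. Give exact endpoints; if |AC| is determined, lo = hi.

|AC| ∈ [19, 71]  (≈ [19.0000, 71.0000])

|AB| ∈ [15, 26]
|BC| ∈ {45}
|AC| ∈ [19, 71]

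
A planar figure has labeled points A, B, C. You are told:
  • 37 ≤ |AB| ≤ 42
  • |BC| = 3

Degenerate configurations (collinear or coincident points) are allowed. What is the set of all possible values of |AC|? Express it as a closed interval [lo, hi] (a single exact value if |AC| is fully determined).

|AC| ∈ [34, 45]  (≈ [34.0000, 45.0000])

|AB| ∈ [37, 42]
|BC| ∈ {3}
|AC| ∈ [34, 45]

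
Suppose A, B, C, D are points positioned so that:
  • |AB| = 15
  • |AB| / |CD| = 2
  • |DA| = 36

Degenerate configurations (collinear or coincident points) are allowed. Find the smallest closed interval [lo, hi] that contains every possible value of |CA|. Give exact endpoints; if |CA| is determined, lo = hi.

|AB| ∈ {15}
|AD| ∈ {36}
|CD| ∈ {15/2}
|BD| ∈ [21, 51]
|AC| ∈ [57/2, 87/2]
|BC| ∈ [27/2, 117/2]

|CA| ∈ [57/2, 87/2]  (≈ [28.5000, 43.5000])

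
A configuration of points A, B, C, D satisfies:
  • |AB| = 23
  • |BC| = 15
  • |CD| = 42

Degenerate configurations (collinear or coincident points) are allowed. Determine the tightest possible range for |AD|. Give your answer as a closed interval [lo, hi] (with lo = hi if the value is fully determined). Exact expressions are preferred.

|AD| ∈ [4, 80]  (≈ [4.0000, 80.0000])

|AB| ∈ {23}
|BC| ∈ {15}
|CD| ∈ {42}
|AC| ∈ [8, 38]
|BD| ∈ [27, 57]
|AD| ∈ [4, 80]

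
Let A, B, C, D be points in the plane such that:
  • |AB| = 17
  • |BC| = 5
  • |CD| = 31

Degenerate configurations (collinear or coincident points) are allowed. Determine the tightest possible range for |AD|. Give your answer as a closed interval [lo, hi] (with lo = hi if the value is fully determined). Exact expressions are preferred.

|AD| ∈ [9, 53]  (≈ [9.0000, 53.0000])

|AB| ∈ {17}
|BC| ∈ {5}
|CD| ∈ {31}
|AC| ∈ [12, 22]
|BD| ∈ [26, 36]
|AD| ∈ [9, 53]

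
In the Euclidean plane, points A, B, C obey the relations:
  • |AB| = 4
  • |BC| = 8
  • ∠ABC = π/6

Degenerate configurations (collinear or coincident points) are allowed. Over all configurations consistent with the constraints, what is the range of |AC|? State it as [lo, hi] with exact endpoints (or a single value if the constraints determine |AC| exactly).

|AC| = 4·√(5 - 2·√(3))  (≈ 4.9573)

|AB| ∈ {4}
|BC| ∈ {8}
|AC| ∈ {4·√(5 - 2·√(3))}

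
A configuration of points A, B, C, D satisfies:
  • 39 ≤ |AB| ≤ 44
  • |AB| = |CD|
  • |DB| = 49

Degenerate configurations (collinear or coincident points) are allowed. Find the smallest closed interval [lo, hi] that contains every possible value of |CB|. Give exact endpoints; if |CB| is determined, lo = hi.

|AB| ∈ [39, 44]
|BD| ∈ {49}
|CD| ∈ [39, 44]
|AD| ∈ [5, 93]
|BC| ∈ [5, 93]
|AC| ∈ [0, 137]

|CB| ∈ [5, 93]  (≈ [5.0000, 93.0000])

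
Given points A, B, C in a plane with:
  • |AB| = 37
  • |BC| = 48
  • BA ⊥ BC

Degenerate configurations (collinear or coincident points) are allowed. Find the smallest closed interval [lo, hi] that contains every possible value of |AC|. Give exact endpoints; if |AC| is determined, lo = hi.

|AC| = √(3673)  (≈ 60.6053)

|AB| ∈ {37}
|BC| ∈ {48}
|AC| ∈ {√(3673)}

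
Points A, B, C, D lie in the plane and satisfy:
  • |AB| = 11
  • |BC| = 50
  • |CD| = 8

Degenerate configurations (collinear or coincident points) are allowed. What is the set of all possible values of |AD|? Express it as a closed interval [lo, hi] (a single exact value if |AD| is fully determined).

|AB| ∈ {11}
|BC| ∈ {50}
|CD| ∈ {8}
|AC| ∈ [39, 61]
|BD| ∈ [42, 58]
|AD| ∈ [31, 69]

|AD| ∈ [31, 69]  (≈ [31.0000, 69.0000])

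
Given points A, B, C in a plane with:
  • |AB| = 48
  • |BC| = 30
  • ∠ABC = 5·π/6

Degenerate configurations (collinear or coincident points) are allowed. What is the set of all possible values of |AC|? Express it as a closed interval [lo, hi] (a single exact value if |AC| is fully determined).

|AB| ∈ {48}
|BC| ∈ {30}
|AC| ∈ {6·√(40·√(3) + 89)}

|AC| = 6·√(40·√(3) + 89)  (≈ 75.4861)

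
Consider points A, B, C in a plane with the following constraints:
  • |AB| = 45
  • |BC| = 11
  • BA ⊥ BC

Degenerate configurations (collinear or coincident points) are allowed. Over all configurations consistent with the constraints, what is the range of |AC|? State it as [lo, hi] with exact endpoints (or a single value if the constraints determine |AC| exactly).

|AC| = √(2146)  (≈ 46.3249)

|AB| ∈ {45}
|BC| ∈ {11}
|AC| ∈ {√(2146)}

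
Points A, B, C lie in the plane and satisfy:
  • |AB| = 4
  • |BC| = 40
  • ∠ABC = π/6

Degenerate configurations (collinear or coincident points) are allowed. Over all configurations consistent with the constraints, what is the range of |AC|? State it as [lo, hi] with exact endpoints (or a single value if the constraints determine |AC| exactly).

|AB| ∈ {4}
|BC| ∈ {40}
|AC| ∈ {4·√(101 - 10·√(3))}

|AC| = 4·√(101 - 10·√(3))  (≈ 36.5906)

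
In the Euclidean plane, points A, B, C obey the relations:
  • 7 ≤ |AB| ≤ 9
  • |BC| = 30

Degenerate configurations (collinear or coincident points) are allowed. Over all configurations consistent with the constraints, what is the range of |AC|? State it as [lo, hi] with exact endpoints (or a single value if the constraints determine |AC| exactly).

|AB| ∈ [7, 9]
|BC| ∈ {30}
|AC| ∈ [21, 39]

|AC| ∈ [21, 39]  (≈ [21.0000, 39.0000])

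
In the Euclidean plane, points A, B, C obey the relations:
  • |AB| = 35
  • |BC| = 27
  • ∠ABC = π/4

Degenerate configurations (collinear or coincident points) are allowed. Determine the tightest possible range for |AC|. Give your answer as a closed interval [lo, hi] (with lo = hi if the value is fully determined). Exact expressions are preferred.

|AB| ∈ {35}
|BC| ∈ {27}
|AC| ∈ {√(1954 - 945·√(2))}

|AC| = √(1954 - 945·√(2))  (≈ 24.8509)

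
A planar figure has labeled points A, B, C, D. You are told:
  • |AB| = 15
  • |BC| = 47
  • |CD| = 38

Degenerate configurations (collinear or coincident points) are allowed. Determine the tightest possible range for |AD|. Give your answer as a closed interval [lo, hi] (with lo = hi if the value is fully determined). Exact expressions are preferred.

|AB| ∈ {15}
|BC| ∈ {47}
|CD| ∈ {38}
|AC| ∈ [32, 62]
|BD| ∈ [9, 85]
|AD| ∈ [0, 100]

|AD| ∈ [0, 100]  (≈ [0.0000, 100.0000])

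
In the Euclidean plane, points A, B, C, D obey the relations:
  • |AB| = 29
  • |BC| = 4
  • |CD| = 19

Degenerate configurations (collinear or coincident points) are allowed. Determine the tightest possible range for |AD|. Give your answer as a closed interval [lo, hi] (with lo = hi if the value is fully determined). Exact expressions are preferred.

|AD| ∈ [6, 52]  (≈ [6.0000, 52.0000])

|AB| ∈ {29}
|BC| ∈ {4}
|CD| ∈ {19}
|AC| ∈ [25, 33]
|BD| ∈ [15, 23]
|AD| ∈ [6, 52]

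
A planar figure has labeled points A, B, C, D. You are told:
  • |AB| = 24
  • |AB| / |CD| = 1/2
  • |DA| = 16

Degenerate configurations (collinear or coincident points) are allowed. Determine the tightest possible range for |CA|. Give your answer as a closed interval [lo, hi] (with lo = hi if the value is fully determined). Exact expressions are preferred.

|AB| ∈ {24}
|AD| ∈ {16}
|CD| ∈ {48}
|BD| ∈ [8, 40]
|AC| ∈ [32, 64]
|BC| ∈ [8, 88]

|CA| ∈ [32, 64]  (≈ [32.0000, 64.0000])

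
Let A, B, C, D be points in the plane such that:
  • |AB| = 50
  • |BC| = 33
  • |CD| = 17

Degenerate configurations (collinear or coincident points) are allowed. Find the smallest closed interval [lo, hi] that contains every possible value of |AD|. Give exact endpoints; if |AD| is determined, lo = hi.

|AB| ∈ {50}
|BC| ∈ {33}
|CD| ∈ {17}
|AC| ∈ [17, 83]
|BD| ∈ [16, 50]
|AD| ∈ [0, 100]

|AD| ∈ [0, 100]  (≈ [0.0000, 100.0000])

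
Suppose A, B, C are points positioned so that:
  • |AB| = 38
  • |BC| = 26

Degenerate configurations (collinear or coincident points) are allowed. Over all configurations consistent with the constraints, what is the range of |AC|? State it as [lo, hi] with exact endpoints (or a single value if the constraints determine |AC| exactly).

|AC| ∈ [12, 64]  (≈ [12.0000, 64.0000])

|AB| ∈ {38}
|BC| ∈ {26}
|AC| ∈ [12, 64]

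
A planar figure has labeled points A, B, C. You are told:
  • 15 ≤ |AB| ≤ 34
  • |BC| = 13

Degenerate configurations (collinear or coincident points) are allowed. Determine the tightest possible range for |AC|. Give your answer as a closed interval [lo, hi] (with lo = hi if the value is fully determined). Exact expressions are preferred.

|AC| ∈ [2, 47]  (≈ [2.0000, 47.0000])

|AB| ∈ [15, 34]
|BC| ∈ {13}
|AC| ∈ [2, 47]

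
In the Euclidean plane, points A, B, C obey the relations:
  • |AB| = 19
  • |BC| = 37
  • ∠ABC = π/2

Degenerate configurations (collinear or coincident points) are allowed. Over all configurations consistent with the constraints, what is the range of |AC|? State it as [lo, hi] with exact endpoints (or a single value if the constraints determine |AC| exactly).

|AC| = √(1730)  (≈ 41.5933)

|AB| ∈ {19}
|BC| ∈ {37}
|AC| ∈ {√(1730)}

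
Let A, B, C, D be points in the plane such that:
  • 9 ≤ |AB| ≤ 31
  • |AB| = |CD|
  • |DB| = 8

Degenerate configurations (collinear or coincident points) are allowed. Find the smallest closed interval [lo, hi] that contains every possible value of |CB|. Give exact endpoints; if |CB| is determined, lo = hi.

|CB| ∈ [1, 39]  (≈ [1.0000, 39.0000])

|AB| ∈ [9, 31]
|BD| ∈ {8}
|CD| ∈ [9, 31]
|AD| ∈ [1, 39]
|BC| ∈ [1, 39]
|AC| ∈ [0, 70]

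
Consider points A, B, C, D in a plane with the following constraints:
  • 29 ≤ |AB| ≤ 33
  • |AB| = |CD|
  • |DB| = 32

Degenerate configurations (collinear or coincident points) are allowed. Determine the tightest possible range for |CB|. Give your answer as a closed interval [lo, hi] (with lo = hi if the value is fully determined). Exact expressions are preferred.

|CB| ∈ [0, 65]  (≈ [0.0000, 65.0000])

|AB| ∈ [29, 33]
|BD| ∈ {32}
|CD| ∈ [29, 33]
|AD| ∈ [0, 65]
|BC| ∈ [0, 65]
|AC| ∈ [0, 98]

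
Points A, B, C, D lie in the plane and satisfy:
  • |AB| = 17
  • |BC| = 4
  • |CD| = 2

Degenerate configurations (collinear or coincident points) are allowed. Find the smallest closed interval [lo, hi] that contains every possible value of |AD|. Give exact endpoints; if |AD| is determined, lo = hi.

|AD| ∈ [11, 23]  (≈ [11.0000, 23.0000])

|AB| ∈ {17}
|BC| ∈ {4}
|CD| ∈ {2}
|AC| ∈ [13, 21]
|BD| ∈ [2, 6]
|AD| ∈ [11, 23]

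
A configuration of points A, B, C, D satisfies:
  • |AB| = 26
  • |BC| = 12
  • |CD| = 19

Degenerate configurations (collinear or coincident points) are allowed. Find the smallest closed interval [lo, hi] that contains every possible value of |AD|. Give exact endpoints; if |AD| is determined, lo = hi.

|AD| ∈ [0, 57]  (≈ [0.0000, 57.0000])

|AB| ∈ {26}
|BC| ∈ {12}
|CD| ∈ {19}
|AC| ∈ [14, 38]
|BD| ∈ [7, 31]
|AD| ∈ [0, 57]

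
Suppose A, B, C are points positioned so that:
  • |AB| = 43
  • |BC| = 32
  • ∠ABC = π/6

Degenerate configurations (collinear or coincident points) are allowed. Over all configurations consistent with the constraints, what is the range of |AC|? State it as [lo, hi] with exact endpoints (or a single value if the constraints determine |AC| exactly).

|AB| ∈ {43}
|BC| ∈ {32}
|AC| ∈ {√(2873 - 1376·√(3))}

|AC| = √(2873 - 1376·√(3))  (≈ 22.1291)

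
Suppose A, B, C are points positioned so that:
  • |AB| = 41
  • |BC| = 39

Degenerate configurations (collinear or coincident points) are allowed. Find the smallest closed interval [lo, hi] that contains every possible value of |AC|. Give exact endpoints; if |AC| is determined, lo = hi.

|AB| ∈ {41}
|BC| ∈ {39}
|AC| ∈ [2, 80]

|AC| ∈ [2, 80]  (≈ [2.0000, 80.0000])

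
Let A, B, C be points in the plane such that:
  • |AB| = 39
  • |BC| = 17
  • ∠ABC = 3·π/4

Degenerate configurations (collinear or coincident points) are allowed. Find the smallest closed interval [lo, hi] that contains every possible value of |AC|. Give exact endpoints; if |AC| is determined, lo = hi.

|AC| = √(663·√(2) + 1810)  (≈ 52.4178)

|AB| ∈ {39}
|BC| ∈ {17}
|AC| ∈ {√(663·√(2) + 1810)}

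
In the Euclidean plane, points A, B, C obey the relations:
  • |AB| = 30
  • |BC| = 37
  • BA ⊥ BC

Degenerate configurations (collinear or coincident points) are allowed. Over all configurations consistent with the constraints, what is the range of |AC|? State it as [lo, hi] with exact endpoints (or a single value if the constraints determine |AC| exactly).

|AB| ∈ {30}
|BC| ∈ {37}
|AC| ∈ {√(2269)}

|AC| = √(2269)  (≈ 47.6340)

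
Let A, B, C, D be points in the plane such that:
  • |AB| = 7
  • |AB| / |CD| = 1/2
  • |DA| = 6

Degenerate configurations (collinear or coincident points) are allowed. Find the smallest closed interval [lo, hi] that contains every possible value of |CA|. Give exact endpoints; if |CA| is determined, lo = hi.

|CA| ∈ [8, 20]  (≈ [8.0000, 20.0000])

|AB| ∈ {7}
|AD| ∈ {6}
|CD| ∈ {14}
|BD| ∈ [1, 13]
|AC| ∈ [8, 20]
|BC| ∈ [1, 27]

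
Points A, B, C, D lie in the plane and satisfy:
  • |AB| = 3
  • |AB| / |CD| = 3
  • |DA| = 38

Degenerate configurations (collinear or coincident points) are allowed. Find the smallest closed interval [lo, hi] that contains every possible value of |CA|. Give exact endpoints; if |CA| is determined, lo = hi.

|AB| ∈ {3}
|AD| ∈ {38}
|CD| ∈ {1}
|BD| ∈ [35, 41]
|AC| ∈ [37, 39]
|BC| ∈ [34, 42]

|CA| ∈ [37, 39]  (≈ [37.0000, 39.0000])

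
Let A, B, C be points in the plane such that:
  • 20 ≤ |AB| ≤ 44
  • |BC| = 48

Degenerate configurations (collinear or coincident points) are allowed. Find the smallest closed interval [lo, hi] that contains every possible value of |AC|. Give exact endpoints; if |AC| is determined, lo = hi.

|AB| ∈ [20, 44]
|BC| ∈ {48}
|AC| ∈ [4, 92]

|AC| ∈ [4, 92]  (≈ [4.0000, 92.0000])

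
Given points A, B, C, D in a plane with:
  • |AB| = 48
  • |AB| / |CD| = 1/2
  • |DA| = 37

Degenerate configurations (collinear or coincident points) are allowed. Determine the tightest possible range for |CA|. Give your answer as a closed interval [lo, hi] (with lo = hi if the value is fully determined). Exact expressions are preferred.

|CA| ∈ [59, 133]  (≈ [59.0000, 133.0000])

|AB| ∈ {48}
|AD| ∈ {37}
|CD| ∈ {96}
|BD| ∈ [11, 85]
|AC| ∈ [59, 133]
|BC| ∈ [11, 181]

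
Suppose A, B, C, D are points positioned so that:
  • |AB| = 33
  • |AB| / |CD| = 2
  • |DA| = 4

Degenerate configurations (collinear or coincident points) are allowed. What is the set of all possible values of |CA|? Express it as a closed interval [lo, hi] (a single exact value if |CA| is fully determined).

|AB| ∈ {33}
|AD| ∈ {4}
|CD| ∈ {33/2}
|BD| ∈ [29, 37]
|AC| ∈ [25/2, 41/2]
|BC| ∈ [25/2, 107/2]

|CA| ∈ [25/2, 41/2]  (≈ [12.5000, 20.5000])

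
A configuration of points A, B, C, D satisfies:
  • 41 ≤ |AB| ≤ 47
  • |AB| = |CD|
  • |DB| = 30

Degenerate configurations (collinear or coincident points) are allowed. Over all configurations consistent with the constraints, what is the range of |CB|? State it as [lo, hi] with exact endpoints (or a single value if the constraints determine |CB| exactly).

|AB| ∈ [41, 47]
|BD| ∈ {30}
|CD| ∈ [41, 47]
|AD| ∈ [11, 77]
|BC| ∈ [11, 77]
|AC| ∈ [0, 124]

|CB| ∈ [11, 77]  (≈ [11.0000, 77.0000])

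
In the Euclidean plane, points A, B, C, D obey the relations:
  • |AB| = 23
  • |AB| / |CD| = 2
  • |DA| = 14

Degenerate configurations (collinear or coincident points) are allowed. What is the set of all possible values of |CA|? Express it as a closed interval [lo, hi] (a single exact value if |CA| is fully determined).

|CA| ∈ [5/2, 51/2]  (≈ [2.5000, 25.5000])

|AB| ∈ {23}
|AD| ∈ {14}
|CD| ∈ {23/2}
|BD| ∈ [9, 37]
|AC| ∈ [5/2, 51/2]
|BC| ∈ [0, 97/2]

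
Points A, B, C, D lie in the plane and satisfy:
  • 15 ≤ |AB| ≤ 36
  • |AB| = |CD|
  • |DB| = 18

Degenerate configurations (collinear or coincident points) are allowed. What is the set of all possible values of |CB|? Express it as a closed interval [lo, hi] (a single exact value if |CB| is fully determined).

|CB| ∈ [0, 54]  (≈ [0.0000, 54.0000])

|AB| ∈ [15, 36]
|BD| ∈ {18}
|CD| ∈ [15, 36]
|AD| ∈ [0, 54]
|BC| ∈ [0, 54]
|AC| ∈ [0, 90]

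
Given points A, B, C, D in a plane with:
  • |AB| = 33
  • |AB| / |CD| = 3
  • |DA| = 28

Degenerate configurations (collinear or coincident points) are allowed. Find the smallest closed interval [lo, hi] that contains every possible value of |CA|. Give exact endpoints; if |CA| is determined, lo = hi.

|AB| ∈ {33}
|AD| ∈ {28}
|CD| ∈ {11}
|BD| ∈ [5, 61]
|AC| ∈ [17, 39]
|BC| ∈ [0, 72]

|CA| ∈ [17, 39]  (≈ [17.0000, 39.0000])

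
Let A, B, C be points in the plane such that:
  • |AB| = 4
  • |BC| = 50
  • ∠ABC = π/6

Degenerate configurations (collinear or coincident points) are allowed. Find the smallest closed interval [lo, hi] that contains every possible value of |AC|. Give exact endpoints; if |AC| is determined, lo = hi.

|AB| ∈ {4}
|BC| ∈ {50}
|AC| ∈ {2·√(629 - 50·√(3))}

|AC| = 2·√(629 - 50·√(3))  (≈ 46.5789)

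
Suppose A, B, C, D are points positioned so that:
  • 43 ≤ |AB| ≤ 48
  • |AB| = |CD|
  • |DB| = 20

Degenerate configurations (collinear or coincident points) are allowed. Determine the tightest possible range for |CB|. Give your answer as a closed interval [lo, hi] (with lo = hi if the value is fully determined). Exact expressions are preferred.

|AB| ∈ [43, 48]
|BD| ∈ {20}
|CD| ∈ [43, 48]
|AD| ∈ [23, 68]
|BC| ∈ [23, 68]
|AC| ∈ [0, 116]

|CB| ∈ [23, 68]  (≈ [23.0000, 68.0000])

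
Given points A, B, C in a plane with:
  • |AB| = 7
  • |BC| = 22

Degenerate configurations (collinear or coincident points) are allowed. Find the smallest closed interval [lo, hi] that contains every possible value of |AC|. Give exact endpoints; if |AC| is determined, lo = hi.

|AC| ∈ [15, 29]  (≈ [15.0000, 29.0000])

|AB| ∈ {7}
|BC| ∈ {22}
|AC| ∈ [15, 29]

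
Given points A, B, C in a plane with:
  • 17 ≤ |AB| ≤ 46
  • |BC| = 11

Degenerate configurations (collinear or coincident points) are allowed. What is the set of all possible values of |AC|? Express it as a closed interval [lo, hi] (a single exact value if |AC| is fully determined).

|AB| ∈ [17, 46]
|BC| ∈ {11}
|AC| ∈ [6, 57]

|AC| ∈ [6, 57]  (≈ [6.0000, 57.0000])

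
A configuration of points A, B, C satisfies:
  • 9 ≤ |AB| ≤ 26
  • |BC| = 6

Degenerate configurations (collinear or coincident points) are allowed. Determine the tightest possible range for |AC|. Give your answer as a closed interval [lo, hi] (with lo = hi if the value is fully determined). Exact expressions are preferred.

|AC| ∈ [3, 32]  (≈ [3.0000, 32.0000])

|AB| ∈ [9, 26]
|BC| ∈ {6}
|AC| ∈ [3, 32]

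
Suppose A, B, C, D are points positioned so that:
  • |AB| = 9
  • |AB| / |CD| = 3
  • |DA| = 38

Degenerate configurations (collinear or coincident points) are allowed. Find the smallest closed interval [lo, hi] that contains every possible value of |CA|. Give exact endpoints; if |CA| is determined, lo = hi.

|CA| ∈ [35, 41]  (≈ [35.0000, 41.0000])

|AB| ∈ {9}
|AD| ∈ {38}
|CD| ∈ {3}
|BD| ∈ [29, 47]
|AC| ∈ [35, 41]
|BC| ∈ [26, 50]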